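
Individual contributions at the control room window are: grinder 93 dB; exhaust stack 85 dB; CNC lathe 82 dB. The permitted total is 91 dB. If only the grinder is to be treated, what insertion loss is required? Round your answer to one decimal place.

The untreated sources together contribute 10^(85/10) + 10^(82/10) = 4.747e+08, i.e. 86.76 dB.
The limit corresponds to 10^(91/10) = 1.259e+09; subtracting the fixed part leaves 7.842e+08 for the grinder, i.e. 88.94 dB.
So the grinder must be reduced from 93 to 88.94 dB: IL = 4.06 dB.

4.1 dB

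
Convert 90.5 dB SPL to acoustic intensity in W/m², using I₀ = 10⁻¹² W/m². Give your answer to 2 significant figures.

I/I₀ = 10^(90.5/10) = 1.122e+09, so I = 1.122e+09 × 10⁻¹² W/m².

0.0011 W/m²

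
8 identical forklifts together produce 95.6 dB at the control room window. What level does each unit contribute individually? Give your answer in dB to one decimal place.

8 equal contributions raise the level by 10·log₁₀ 8 = 9.031 dB, so each unit alone gives 95.6 − 9.031.

86.6 dB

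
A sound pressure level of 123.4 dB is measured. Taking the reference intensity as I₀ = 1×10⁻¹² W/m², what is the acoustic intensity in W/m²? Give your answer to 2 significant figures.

2.2 W/m²

I = I₀·10^(L/10) = 10⁻¹² × 10^(123.4/10) = 10^(0.340).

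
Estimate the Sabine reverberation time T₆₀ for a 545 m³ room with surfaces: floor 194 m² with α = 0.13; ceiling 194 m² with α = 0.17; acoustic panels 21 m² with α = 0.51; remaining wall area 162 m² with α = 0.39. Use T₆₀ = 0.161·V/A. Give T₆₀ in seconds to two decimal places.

A = Σ Sᵢαᵢ = 194·0.13 + 194·0.17 + 21·0.51 + 162·0.39 = 132.09 m².
T₆₀ = 0.161 × 545 / 132.09 = 0.664 s.

0.66 s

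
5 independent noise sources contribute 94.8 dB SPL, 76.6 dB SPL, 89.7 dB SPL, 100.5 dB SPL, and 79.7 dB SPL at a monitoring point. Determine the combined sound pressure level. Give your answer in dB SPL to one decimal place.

For uncorrelated sources the intensities add, so convert each level to linear form, sum, and take 10·log₁₀ of the total.
Σ 10^(L/10) = 10^(94.8/10) + 10^(76.6/10) + 10^(89.7/10) + 10^(100.5/10) + 10^(79.7/10) = 1.531e+10.
L_total = 10·log₁₀(1.531e+10) = 101.85 dB SPL.

101.9 dB SPL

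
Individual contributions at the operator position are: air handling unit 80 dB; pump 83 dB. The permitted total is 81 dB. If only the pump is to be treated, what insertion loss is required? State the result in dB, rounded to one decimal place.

8.9 dB

The untreated sources together contribute 10^(80/10) = 1.000e+08, i.e. 80.00 dB.
The limit corresponds to 10^(81/10) = 1.259e+08; subtracting the fixed part leaves 2.589e+07 for the pump, i.e. 74.13 dB.
So the pump must be reduced from 83 to 74.13 dB: IL = 8.87 dB.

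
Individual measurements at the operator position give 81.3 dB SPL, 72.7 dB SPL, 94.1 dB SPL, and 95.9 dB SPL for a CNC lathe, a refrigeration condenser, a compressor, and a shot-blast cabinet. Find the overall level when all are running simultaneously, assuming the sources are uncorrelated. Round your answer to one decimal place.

98.2 dB SPL

Incoherent sources combine by intensity addition: L_total = 10·log₁₀(Σ 10^(L_i/10)).
Σ 10^(L/10) = 10^(81.3/10) + 10^(72.7/10) + 10^(94.1/10) + 10^(95.9/10) = 6.614e+09.
L_total = 10·log₁₀(6.614e+09) = 98.20 dB SPL.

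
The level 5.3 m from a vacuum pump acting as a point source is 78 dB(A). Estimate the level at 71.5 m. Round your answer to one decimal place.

For a point source, L₂ = L₁ − 20·log₁₀(r₂/r₁).
L₂ = 78 − 20·log₁₀(71.5/5.3) = 78 − 22.601 = 55.40 dB(A).

55.4 dB(A)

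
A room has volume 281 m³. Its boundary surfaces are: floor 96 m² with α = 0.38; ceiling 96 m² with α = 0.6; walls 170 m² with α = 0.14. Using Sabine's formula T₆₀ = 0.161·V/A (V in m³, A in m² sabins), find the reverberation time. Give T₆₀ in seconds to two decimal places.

0.38 s

A = Σ Sᵢαᵢ = 96·0.38 + 96·0.6 + 170·0.14 = 117.88 m².
T₆₀ = 0.161·V/A = 0.161·281/117.88 = 0.384 s.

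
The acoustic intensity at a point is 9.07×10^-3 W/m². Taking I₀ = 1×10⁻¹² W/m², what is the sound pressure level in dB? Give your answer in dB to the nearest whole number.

Dividing by I₀ shifts the exponent by 12: I/I₀ = 9.07×10^9.
L = 10·(0.9576 + 9) = 99.58 dB.

100 dB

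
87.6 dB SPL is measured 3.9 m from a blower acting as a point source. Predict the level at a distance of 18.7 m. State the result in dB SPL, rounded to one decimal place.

74.0 dB SPL

For a point source, L₂ = L₁ − 20·log₁₀(r₂/r₁).
L₂ = 87.6 − 20·log₁₀(18.7/3.9) = 87.6 − 13.616 = 73.98 dB SPL.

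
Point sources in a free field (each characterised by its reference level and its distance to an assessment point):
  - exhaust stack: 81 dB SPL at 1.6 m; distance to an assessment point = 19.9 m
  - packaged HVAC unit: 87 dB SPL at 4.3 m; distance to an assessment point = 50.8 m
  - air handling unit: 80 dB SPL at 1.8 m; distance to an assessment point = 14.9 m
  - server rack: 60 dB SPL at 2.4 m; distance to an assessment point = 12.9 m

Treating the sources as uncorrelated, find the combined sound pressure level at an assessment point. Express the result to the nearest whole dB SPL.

First find each source's level at the receiver (point-source: −20·log₁₀(r/r_ref)), then combine on an intensity basis.
exhaust stack: 81 − 20·log₁₀(19.9/1.6) = 81 − 21.89 = 59.11 dB SPL.
packaged HVAC unit: 87 − 20·log₁₀(50.8/4.3) = 87 − 21.45 = 65.55 dB SPL.
air handling unit: 80 − 20·log₁₀(14.9/1.8) = 80 − 18.36 = 61.64 dB SPL.
server rack: 60 − 20·log₁₀(12.9/2.4) = 60 − 14.61 = 45.39 dB SPL.
Σ 10^(L/10) = 5.899e+06 → L_total = 10·log₁₀(5.899e+06) = 67.71 dB SPL.

68 dB SPL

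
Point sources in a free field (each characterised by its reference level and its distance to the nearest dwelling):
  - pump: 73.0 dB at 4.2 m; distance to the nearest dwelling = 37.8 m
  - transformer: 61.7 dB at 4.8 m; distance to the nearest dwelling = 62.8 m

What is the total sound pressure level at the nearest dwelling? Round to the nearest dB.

Apply inverse-square spreading to bring every level to the receiver, then sum 10^(L/10).
pump: 73.0 − 20·log₁₀(37.8/4.2) = 73.0 − 19.08 = 53.92 dB.
transformer: 61.7 − 20·log₁₀(62.8/4.8) = 61.7 − 22.33 = 39.37 dB.
Σ 10^(L/10) = 2.550e+05 → L_total = 10·log₁₀(2.550e+05) = 54.06 dB.

54 dB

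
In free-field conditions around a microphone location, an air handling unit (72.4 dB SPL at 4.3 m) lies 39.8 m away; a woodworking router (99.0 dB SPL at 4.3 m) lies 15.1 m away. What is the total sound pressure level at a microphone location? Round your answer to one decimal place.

Apply inverse-square spreading to bring every level to the receiver, then sum 10^(L/10).
air handling unit: 72.4 − 20·log₁₀(39.8/4.3) = 72.4 − 19.33 = 53.07 dB SPL.
woodworking router: 99.0 − 20·log₁₀(15.1/4.3) = 99.0 − 10.91 = 88.09 dB SPL.
Σ 10^(L/10) = 6.443e+08 → L_total = 10·log₁₀(6.443e+08) = 88.09 dB SPL.

88.1 dB SPL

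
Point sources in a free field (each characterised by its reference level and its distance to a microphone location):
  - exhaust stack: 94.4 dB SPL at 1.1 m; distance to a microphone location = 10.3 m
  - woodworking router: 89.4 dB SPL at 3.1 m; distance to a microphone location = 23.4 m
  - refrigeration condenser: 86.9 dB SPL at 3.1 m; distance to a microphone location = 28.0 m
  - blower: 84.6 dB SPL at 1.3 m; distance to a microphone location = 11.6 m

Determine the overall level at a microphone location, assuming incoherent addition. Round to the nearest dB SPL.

78 dB SPL

Propagate each source to the receiver with L = L_ref − 20·log₁₀(r/r_ref), then add intensities.
exhaust stack: 94.4 − 20·log₁₀(10.3/1.1) = 94.4 − 19.43 = 74.97 dB SPL.
woodworking router: 89.4 − 20·log₁₀(23.4/3.1) = 89.4 − 17.56 = 71.84 dB SPL.
refrigeration condenser: 86.9 − 20·log₁₀(28.0/3.1) = 86.9 − 19.12 = 67.78 dB SPL.
blower: 84.6 − 20·log₁₀(11.6/1.3) = 84.6 − 19.01 = 65.59 dB SPL.
Σ 10^(L/10) = 5.632e+07 → L_total = 10·log₁₀(5.632e+07) = 77.51 dB SPL.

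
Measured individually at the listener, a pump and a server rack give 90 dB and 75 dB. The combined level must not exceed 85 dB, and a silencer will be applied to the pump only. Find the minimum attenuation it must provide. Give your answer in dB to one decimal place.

Everything except the pump sums to 10^(75/10) = 3.162e+07 in linear terms, 75.00 dB.
The limit corresponds to 10^(85/10) = 3.162e+08; subtracting the fixed part leaves 2.846e+08 for the pump, i.e. 84.54 dB.
Required insertion loss = 90 − 84.54 = 5.46 dB.

5.5 dB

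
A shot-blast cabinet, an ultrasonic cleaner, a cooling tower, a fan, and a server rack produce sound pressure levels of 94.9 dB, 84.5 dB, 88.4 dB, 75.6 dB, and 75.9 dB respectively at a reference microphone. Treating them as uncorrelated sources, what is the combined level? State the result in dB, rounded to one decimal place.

Incoherent sources combine by intensity addition: L_total = 10·log₁₀(Σ 10^(L_i/10)).
Σ 10^(L/10) = 10^(94.9/10) + 10^(84.5/10) + 10^(88.4/10) + 10^(75.6/10) + 10^(75.9/10) = 4.139e+09.
L_total = 10·log₁₀(4.139e+09) = 96.17 dB.

96.2 dB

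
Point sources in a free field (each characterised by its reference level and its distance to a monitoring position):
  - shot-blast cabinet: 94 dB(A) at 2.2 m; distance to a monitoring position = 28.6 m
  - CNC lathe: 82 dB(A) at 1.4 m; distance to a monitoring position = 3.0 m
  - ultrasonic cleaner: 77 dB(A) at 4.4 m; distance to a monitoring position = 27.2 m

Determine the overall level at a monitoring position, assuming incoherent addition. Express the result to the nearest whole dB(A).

First find each source's level at the receiver (point-source: −20·log₁₀(r/r_ref)), then combine on an intensity basis.
shot-blast cabinet: 94 − 20·log₁₀(28.6/2.2) = 94 − 22.28 = 71.72 dB(A).
CNC lathe: 82 − 20·log₁₀(3.0/1.4) = 82 − 6.62 = 75.38 dB(A).
ultrasonic cleaner: 77 − 20·log₁₀(27.2/4.4) = 77 − 15.82 = 61.18 dB(A).
Σ 10^(L/10) = 5.069e+07 → L_total = 10·log₁₀(5.069e+07) = 77.05 dB(A).

77 dB(A)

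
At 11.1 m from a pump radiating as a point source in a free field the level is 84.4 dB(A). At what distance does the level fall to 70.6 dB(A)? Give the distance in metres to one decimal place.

Point-source spreading drops the level by 20·log₁₀(r₂/r₁); inverting, r₂/r₁ = 10^(ΔL/20).
r₂ = 11.1·10^((84.4−70.6)/20) = 11.1·10^(13.8/20) = 54.37 m.

54.4 m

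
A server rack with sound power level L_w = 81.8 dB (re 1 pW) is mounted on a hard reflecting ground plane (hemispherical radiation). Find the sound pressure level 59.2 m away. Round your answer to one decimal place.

L_p = L_w − 10·log₁₀(2π·r²) with r = 59.2 m.
2π·r² = 2.202e+04 m², 10·log₁₀ of that is 43.428 dB.
L_p = 81.8 − 43.428 = 38.37 dB.

38.4 dB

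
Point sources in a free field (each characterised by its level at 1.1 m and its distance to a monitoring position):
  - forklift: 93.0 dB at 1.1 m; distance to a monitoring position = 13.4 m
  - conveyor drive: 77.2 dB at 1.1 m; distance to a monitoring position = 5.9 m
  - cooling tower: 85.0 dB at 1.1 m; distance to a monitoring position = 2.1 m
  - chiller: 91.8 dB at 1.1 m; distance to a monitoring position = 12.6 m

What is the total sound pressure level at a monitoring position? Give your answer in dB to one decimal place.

80.6 dB

Propagate each source to the receiver with L = L_ref − 20·log₁₀(r/r_ref), then add intensities.
forklift: 93.0 − 20·log₁₀(13.4/1.1) = 93.0 − 21.71 = 71.29 dB.
conveyor drive: 77.2 − 20·log₁₀(5.9/1.1) = 77.2 − 14.59 = 62.61 dB.
cooling tower: 85.0 − 20·log₁₀(2.1/1.1) = 85.0 − 5.62 = 79.38 dB.
chiller: 91.8 − 20·log₁₀(12.6/1.1) = 91.8 − 21.18 = 70.62 dB.
Σ 10^(L/10) = 1.136e+08 → L_total = 10·log₁₀(1.136e+08) = 80.55 dB.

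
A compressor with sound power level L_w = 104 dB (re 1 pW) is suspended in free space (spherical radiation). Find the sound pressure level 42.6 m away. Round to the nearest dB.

60 dB

The power spreads over a sphere of area 4π·r², so L_p = L_w − 10·log₁₀(4π·r²).
4π·r² = 2.28e+04 m², 10·log₁₀ of that is 43.580 dB.
L_p = 104 − 43.580 = 60.42 dB.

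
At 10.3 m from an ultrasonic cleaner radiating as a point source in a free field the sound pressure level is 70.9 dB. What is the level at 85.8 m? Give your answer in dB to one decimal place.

For a point source, L₂ = L₁ − 20·log₁₀(r₂/r₁).
L₂ = 70.9 − 20·log₁₀(85.8/10.3) = 70.9 − 18.413 = 52.49 dB.

52.5 dB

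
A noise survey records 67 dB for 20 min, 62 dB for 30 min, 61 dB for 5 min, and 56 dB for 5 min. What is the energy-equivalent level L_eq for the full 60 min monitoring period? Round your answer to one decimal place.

64.2 dB

The energy average is taken in the linear domain: L_eq = 10·log₁₀[(Σ tᵢ·10^(Lᵢ/10))/T], T = 60 min.
Σ tᵢ·10^(Lᵢ/10) = 20·10^(67/10) + 30·10^(62/10) + 5·10^(61/10) + 5·10^(56/10) = 1.561e+08.
L_eq = 10·log₁₀(1.561e+08/60) = 64.15 dB.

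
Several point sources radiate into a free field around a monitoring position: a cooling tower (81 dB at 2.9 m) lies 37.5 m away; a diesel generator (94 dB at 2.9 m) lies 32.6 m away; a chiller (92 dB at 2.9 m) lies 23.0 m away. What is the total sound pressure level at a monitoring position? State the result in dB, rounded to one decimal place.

76.6 dB

Apply inverse-square spreading to bring every level to the receiver, then sum 10^(L/10).
cooling tower: 81 − 20·log₁₀(37.5/2.9) = 81 − 22.23 = 58.77 dB.
diesel generator: 94 − 20·log₁₀(32.6/2.9) = 94 − 21.02 = 72.98 dB.
chiller: 92 − 20·log₁₀(23.0/2.9) = 92 − 17.99 = 74.01 dB.
Σ 10^(L/10) = 4.583e+07 → L_total = 10·log₁₀(4.583e+07) = 76.61 dB.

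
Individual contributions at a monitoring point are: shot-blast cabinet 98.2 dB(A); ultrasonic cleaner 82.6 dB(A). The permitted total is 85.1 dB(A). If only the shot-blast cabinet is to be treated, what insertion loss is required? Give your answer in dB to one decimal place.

The untreated sources together contribute 10^(82.6/10) = 1.820e+08, i.e. 82.60 dB(A).
To meet 85.1 dB(A) overall, the treated shot-blast cabinet may contribute at most 10^(85.1/10) − 1.820e+08 = 1.416e+08, i.e. 81.51 dB(A).
So the shot-blast cabinet must be reduced from 98.2 to 81.51 dB(A): IL = 16.69 dB.

16.7 dB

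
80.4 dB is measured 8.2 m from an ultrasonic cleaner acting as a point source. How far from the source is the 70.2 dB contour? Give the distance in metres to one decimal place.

Point-source spreading drops the level by 20·log₁₀(r₂/r₁); inverting, r₂/r₁ = 10^(ΔL/20).
r₂ = 8.2·10^((80.4−70.2)/20) = 8.2·10^(10.2/20) = 26.53 m.

26.5 m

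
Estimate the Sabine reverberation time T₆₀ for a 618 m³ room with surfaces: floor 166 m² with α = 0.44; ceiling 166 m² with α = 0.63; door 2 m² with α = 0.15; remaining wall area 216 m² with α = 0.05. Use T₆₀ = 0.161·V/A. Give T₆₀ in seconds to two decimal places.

0.53 s

Summing Sᵢαᵢ: 166·0.44 + 166·0.63 + 2·0.15 + 216·0.05 = 188.72 m².
T₆₀ = 0.161 × 618 / 188.72 = 0.527 s.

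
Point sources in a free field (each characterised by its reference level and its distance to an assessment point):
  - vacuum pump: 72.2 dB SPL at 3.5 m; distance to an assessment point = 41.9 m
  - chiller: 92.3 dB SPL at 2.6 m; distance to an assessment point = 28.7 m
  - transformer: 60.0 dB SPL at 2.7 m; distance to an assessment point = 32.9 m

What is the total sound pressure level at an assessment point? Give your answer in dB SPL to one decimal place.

71.5 dB SPL

Propagate each source to the receiver with L = L_ref − 20·log₁₀(r/r_ref), then add intensities.
vacuum pump: 72.2 − 20·log₁₀(41.9/3.5) = 72.2 − 21.56 = 50.64 dB SPL.
chiller: 92.3 − 20·log₁₀(28.7/2.6) = 92.3 − 20.86 = 71.44 dB SPL.
transformer: 60.0 − 20·log₁₀(32.9/2.7) = 60.0 − 21.72 = 38.28 dB SPL.
Σ 10^(L/10) = 1.406e+07 → L_total = 10·log₁₀(1.406e+07) = 71.48 dB SPL.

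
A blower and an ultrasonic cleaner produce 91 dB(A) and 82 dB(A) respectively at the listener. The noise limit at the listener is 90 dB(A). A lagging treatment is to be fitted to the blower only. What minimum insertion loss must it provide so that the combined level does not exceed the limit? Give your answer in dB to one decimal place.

Everything except the blower sums to 10^(82/10) = 1.585e+08 in linear terms, 82.00 dB(A).
To meet 90 dB(A) overall, the treated blower may contribute at most 10^(90/10) − 1.585e+08 = 8.415e+08, i.e. 89.25 dB(A).
Required insertion loss = 91 − 89.25 = 1.75 dB.

1.7 dB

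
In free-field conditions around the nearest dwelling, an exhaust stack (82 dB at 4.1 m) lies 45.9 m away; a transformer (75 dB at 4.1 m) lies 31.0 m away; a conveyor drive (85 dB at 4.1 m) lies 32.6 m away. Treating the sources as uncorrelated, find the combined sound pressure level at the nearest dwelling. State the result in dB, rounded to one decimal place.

68.3 dB

Apply inverse-square spreading to bring every level to the receiver, then sum 10^(L/10).
exhaust stack: 82 − 20·log₁₀(45.9/4.1) = 82 − 20.98 = 61.02 dB.
transformer: 75 − 20·log₁₀(31.0/4.1) = 75 − 17.57 = 57.43 dB.
conveyor drive: 85 − 20·log₁₀(32.6/4.1) = 85 − 18.01 = 66.99 dB.
Σ 10^(L/10) = 6.820e+06 → L_total = 10·log₁₀(6.820e+06) = 68.34 dB.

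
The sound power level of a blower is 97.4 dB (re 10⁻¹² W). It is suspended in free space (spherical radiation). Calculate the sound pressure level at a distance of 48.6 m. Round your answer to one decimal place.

Free-field spherical radiation: L_p = L_w − 10·log₁₀(4π·r²), r = 48.6 m.
4π·r² = 2.968e+04 m², 10·log₁₀ of that is 44.725 dB.
L_p = 97.4 − 44.725 = 52.68 dB.

52.7 dB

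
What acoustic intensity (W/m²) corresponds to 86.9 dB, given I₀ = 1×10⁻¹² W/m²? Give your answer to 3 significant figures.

0.000490 W/m²

I/I₀ = 10^(86.9/10) = 4.898e+08, so I = 4.898e+08 × 10⁻¹² W/m².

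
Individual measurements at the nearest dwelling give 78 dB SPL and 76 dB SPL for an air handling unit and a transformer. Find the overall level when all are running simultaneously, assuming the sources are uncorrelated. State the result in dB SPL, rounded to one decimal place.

Incoherent sources combine by intensity addition: L_total = 10·log₁₀(Σ 10^(L_i/10)).
Σ 10^(L/10) = 10^(78/10) + 10^(76/10) = 1.029e+08.
L_total = 10·log₁₀(1.029e+08) = 80.12 dB SPL.

80.1 dB SPL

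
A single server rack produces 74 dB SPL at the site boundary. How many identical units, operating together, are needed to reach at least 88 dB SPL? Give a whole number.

26

Need L₁ + 10·log₁₀ N ≥ 88, i.e. log₁₀ N ≥ 1.40.
N ≥ 10^(14.0/10) = 25.119, so N = 26.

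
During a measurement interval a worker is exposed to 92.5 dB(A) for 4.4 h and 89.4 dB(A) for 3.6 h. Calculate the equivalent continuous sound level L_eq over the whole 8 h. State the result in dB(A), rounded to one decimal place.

L_eq = 10·log₁₀[(1/T)·Σ tᵢ·10^(Lᵢ/10)] with T = 8 h.
Σ tᵢ·10^(Lᵢ/10) = 4.4·10^(92.5/10) + 3.6·10^(89.4/10) = 1.096e+10.
L_eq = 10·log₁₀(1.096e+10/8) = 91.37 dB(A).

91.4 dB(A)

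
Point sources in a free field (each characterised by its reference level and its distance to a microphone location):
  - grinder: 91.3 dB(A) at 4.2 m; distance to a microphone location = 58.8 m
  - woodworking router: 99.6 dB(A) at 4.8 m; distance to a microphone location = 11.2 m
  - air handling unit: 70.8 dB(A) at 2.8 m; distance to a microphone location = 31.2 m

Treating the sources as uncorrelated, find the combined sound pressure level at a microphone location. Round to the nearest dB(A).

92 dB(A)

First find each source's level at the receiver (point-source: −20·log₁₀(r/r_ref)), then combine on an intensity basis.
grinder: 91.3 − 20·log₁₀(58.8/4.2) = 91.3 − 22.92 = 68.38 dB(A).
woodworking router: 99.6 − 20·log₁₀(11.2/4.8) = 99.6 − 7.36 = 92.24 dB(A).
air handling unit: 70.8 − 20·log₁₀(31.2/2.8) = 70.8 − 20.94 = 49.86 dB(A).
Σ 10^(L/10) = 1.682e+09 → L_total = 10·log₁₀(1.682e+09) = 92.26 dB(A).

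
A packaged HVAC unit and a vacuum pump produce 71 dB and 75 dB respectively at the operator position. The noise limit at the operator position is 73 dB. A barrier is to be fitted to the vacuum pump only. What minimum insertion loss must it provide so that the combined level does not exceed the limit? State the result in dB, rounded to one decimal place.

Everything except the vacuum pump sums to 10^(71/10) = 1.259e+07 in linear terms, 71.00 dB.
The limit corresponds to 10^(73/10) = 1.995e+07; subtracting the fixed part leaves 7.363e+06 for the vacuum pump, i.e. 68.67 dB.
Required insertion loss = 75 − 68.67 = 6.33 dB.

6.3 dB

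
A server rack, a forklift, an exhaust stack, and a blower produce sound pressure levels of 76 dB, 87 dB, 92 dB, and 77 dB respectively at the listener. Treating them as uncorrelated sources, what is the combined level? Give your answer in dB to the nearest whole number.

For uncorrelated sources the intensities add, so convert each level to linear form, sum, and take 10·log₁₀ of the total.
Σ 10^(L/10) = 10^(76/10) + 10^(87/10) + 10^(92/10) + 10^(77/10) = 2.176e+09.
L_total = 10·log₁₀(2.176e+09) = 93.38 dB.

93 dB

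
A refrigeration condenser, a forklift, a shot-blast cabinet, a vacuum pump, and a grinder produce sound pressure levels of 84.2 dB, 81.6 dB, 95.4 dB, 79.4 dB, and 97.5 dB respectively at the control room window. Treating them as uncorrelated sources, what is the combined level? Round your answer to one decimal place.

Incoherent sources combine by intensity addition: L_total = 10·log₁₀(Σ 10^(L_i/10)).
Σ 10^(L/10) = 10^(84.2/10) + 10^(81.6/10) + 10^(95.4/10) + 10^(79.4/10) + 10^(97.5/10) = 9.585e+09.
L_total = 10·log₁₀(9.585e+09) = 99.82 dB.

99.8 dB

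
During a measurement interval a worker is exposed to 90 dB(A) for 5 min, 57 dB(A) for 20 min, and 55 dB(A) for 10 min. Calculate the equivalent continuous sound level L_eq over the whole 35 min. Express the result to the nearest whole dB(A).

82 dB(A)

Weight each interval's intensity by its duration and average over T = 35 min:
Σ tᵢ·10^(Lᵢ/10) = 5·10^(90/10) + 20·10^(57/10) + 10·10^(55/10) = 5.013e+09.
L_eq = 10·log₁₀(5.013e+09/35) = 81.56 dB(A).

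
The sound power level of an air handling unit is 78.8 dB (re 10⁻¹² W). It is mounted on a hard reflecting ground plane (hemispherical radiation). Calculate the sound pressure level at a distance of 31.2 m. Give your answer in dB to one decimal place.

Free-field hemispherical radiation: L_p = L_w − 10·log₁₀(2π·r²), r = 31.2 m.
2π·r² = 6116 m², 10·log₁₀ of that is 37.865 dB.
L_p = 78.8 − 37.865 = 40.94 dB.

40.9 dB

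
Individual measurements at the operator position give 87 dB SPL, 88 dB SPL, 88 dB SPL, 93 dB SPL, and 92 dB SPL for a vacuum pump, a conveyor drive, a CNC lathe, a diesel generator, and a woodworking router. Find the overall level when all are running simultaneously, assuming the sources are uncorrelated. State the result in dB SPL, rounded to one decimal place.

97.3 dB SPL

For uncorrelated sources the intensities add, so convert each level to linear form, sum, and take 10·log₁₀ of the total.
Σ 10^(L/10) = 10^(87/10) + 10^(88/10) + 10^(88/10) + 10^(93/10) + 10^(92/10) = 5.343e+09.
L_total = 10·log₁₀(5.343e+09) = 97.28 dB SPL.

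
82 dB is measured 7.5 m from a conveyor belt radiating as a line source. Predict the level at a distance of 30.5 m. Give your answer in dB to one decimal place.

75.9 dB

For a line source, L₂ = L₁ − 10·log₁₀(r₂/r₁).
L₂ = 82 − 10·log₁₀(30.5/7.5) = 82 − 6.092 = 75.91 dB.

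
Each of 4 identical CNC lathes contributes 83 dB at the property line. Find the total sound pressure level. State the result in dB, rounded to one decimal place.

With 4 equal, uncorrelated contributions the intensity is 4× that of one unit, giving a rise of 10·log₁₀ 4.
L_total = 83 + 10·log₁₀(4) = 83 + 6.021 = 89.02 dB.

89.0 dB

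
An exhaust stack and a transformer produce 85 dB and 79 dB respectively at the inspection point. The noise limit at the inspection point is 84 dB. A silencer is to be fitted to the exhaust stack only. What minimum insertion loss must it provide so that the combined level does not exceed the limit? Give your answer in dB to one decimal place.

Fixed contribution from the other source: Σ 10^(L/10) = 10^(79/10) = 7.943e+07 (79.00 dB).
The limit corresponds to 10^(84/10) = 2.512e+08; subtracting the fixed part leaves 1.718e+08 for the exhaust stack, i.e. 82.35 dB.
So the exhaust stack must be reduced from 85 to 82.35 dB: IL = 2.65 dB.

2.7 dB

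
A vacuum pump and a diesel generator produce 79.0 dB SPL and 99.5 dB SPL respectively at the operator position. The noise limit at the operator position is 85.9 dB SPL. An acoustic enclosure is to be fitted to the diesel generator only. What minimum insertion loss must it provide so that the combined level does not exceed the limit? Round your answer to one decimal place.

14.6 dB

Everything except the diesel generator sums to 10^(79.0/10) = 7.943e+07 in linear terms, 79.00 dB SPL.
To meet 85.9 dB SPL overall, the treated diesel generator may contribute at most 10^(85.9/10) − 7.943e+07 = 3.096e+08, i.e. 84.91 dB SPL.
So the diesel generator must be reduced from 99.5 to 84.91 dB SPL: IL = 14.59 dB.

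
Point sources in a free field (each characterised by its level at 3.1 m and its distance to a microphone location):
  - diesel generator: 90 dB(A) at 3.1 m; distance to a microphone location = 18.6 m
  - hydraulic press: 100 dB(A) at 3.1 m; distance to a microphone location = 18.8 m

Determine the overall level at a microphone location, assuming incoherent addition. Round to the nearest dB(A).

Propagate each source to the receiver with L = L_ref − 20·log₁₀(r/r_ref), then add intensities.
diesel generator: 90 − 20·log₁₀(18.6/3.1) = 90 − 15.56 = 74.44 dB(A).
hydraulic press: 100 − 20·log₁₀(18.8/3.1) = 100 − 15.66 = 84.34 dB(A).
Σ 10^(L/10) = 2.997e+08 → L_total = 10·log₁₀(2.997e+08) = 84.77 dB(A).

85 dB(A)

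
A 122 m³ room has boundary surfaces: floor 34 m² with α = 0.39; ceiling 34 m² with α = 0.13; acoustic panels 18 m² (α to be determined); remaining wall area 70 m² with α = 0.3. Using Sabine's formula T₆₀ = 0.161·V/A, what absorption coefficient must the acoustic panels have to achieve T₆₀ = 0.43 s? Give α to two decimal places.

Required total absorption A = 0.161·122/0.43 = 45.68 m².
Absorption from the other surfaces = 34·0.39 + 34·0.13 + 70·0.3 = 38.68 m², so the acoustic panels must supply 7.00 m² over 18 m².
α = 7.00/18 = 0.389.

0.39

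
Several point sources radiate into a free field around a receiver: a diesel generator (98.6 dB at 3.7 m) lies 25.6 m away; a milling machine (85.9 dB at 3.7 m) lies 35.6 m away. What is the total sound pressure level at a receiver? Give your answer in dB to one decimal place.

Apply inverse-square spreading to bring every level to the receiver, then sum 10^(L/10).
diesel generator: 98.6 − 20·log₁₀(25.6/3.7) = 98.6 − 16.80 = 81.80 dB.
milling machine: 85.9 − 20·log₁₀(35.6/3.7) = 85.9 − 19.66 = 66.24 dB.
Σ 10^(L/10) = 1.555e+08 → L_total = 10·log₁₀(1.555e+08) = 81.92 dB.

81.9 dB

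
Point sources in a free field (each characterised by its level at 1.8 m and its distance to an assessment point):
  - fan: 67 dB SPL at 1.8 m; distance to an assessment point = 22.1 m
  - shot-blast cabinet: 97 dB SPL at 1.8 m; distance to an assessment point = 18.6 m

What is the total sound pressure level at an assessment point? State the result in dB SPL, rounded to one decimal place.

76.7 dB SPL

First find each source's level at the receiver (point-source: −20·log₁₀(r/r_ref)), then combine on an intensity basis.
fan: 67 − 20·log₁₀(22.1/1.8) = 67 − 21.78 = 45.22 dB SPL.
shot-blast cabinet: 97 − 20·log₁₀(18.6/1.8) = 97 − 20.28 = 76.72 dB SPL.
Σ 10^(L/10) = 4.697e+07 → L_total = 10·log₁₀(4.697e+07) = 76.72 dB SPL.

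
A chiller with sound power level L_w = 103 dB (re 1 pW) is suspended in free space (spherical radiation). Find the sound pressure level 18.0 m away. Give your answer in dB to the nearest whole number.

Free-field spherical radiation: L_p = L_w − 10·log₁₀(4π·r²), r = 18.0 m.
4π·r² = 4072 m², 10·log₁₀ of that is 36.098 dB.
L_p = 103 − 36.098 = 66.90 dB.

67 dB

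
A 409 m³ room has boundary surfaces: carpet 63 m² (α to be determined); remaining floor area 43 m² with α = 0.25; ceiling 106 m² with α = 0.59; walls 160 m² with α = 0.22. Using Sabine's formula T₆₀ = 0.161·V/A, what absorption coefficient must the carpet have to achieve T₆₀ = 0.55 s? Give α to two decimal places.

A = 0.161·V/T₆₀ = 0.161·409/0.55 = 119.73 m² sabins.
Absorption from the other surfaces = 43·0.25 + 106·0.59 + 160·0.22 = 108.49 m², so the carpet must supply 11.24 m² over 63 m².
α = 11.24/63 = 0.178.

0.18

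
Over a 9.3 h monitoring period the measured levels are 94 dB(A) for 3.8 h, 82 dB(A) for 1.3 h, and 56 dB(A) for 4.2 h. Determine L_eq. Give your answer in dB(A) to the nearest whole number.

90 dB(A)

The energy average is taken in the linear domain: L_eq = 10·log₁₀[(Σ tᵢ·10^(Lᵢ/10))/T], T = 9.3 h.
Σ tᵢ·10^(Lᵢ/10) = 3.8·10^(94/10) + 1.3·10^(82/10) + 4.2·10^(56/10) = 9.753e+09.
L_eq = 10·log₁₀(9.753e+09/9.3) = 90.21 dB(A).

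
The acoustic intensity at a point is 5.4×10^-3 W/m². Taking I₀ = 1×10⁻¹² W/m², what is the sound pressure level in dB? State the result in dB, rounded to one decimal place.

Dividing by I₀ shifts the exponent by 12: I/I₀ = 5.4×10^9.
L = 10·(0.7324 + 9) = 97.32 dB.

97.3 dB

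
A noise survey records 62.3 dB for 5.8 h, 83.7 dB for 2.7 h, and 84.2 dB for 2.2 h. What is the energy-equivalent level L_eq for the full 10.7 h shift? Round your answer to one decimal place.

L_eq = 10·log₁₀[(1/T)·Σ tᵢ·10^(Lᵢ/10)] with T = 10.7 h.
Σ tᵢ·10^(Lᵢ/10) = 5.8·10^(62.3/10) + 2.7·10^(83.7/10) + 2.2·10^(84.2/10) = 1.221e+09.
L_eq = 10·log₁₀(1.221e+09/10.7) = 80.57 dB.

80.6 dB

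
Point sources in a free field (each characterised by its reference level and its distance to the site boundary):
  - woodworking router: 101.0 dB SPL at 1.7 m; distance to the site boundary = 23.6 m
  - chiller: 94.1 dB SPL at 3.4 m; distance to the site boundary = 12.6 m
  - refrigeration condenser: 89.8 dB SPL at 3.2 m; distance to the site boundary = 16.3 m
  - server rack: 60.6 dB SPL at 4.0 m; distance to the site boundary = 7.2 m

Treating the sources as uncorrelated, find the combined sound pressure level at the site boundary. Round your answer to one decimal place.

84.6 dB SPL

First find each source's level at the receiver (point-source: −20·log₁₀(r/r_ref)), then combine on an intensity basis.
woodworking router: 101.0 − 20·log₁₀(23.6/1.7) = 101.0 − 22.85 = 78.15 dB SPL.
chiller: 94.1 − 20·log₁₀(12.6/3.4) = 94.1 − 11.38 = 82.72 dB SPL.
refrigeration condenser: 89.8 − 20·log₁₀(16.3/3.2) = 89.8 − 14.14 = 75.66 dB SPL.
server rack: 60.6 − 20·log₁₀(7.2/4.0) = 60.6 − 5.11 = 55.49 dB SPL.
Σ 10^(L/10) = 2.896e+08 → L_total = 10·log₁₀(2.896e+08) = 84.62 dB SPL.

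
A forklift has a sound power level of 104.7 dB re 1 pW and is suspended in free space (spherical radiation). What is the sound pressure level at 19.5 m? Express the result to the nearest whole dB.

Free-field spherical radiation: L_p = L_w − 10·log₁₀(4π·r²), r = 19.5 m.
4π·r² = 4778 m², 10·log₁₀ of that is 36.793 dB.
L_p = 104.7 − 36.793 = 67.91 dB.

68 dB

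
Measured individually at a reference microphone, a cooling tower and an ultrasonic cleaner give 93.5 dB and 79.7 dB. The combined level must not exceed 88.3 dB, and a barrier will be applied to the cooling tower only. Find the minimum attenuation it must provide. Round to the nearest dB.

Fixed contribution from the other source: Σ 10^(L/10) = 10^(79.7/10) = 9.333e+07 (79.70 dB).
The limit corresponds to 10^(88.3/10) = 6.761e+08; subtracting the fixed part leaves 5.828e+08 for the cooling tower, i.e. 87.65 dB.
Required insertion loss = 93.5 − 87.65 = 5.85 dB.

6 dB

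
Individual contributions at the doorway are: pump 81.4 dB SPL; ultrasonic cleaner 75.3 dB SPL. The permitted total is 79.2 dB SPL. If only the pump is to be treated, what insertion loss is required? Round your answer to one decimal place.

Fixed contribution from the other source: Σ 10^(L/10) = 10^(75.3/10) = 3.388e+07 (75.30 dB SPL).
The limit corresponds to 10^(79.2/10) = 8.318e+07; subtracting the fixed part leaves 4.929e+07 for the pump, i.e. 76.93 dB SPL.
Required insertion loss = 81.4 − 76.93 = 4.47 dB.

4.5 dB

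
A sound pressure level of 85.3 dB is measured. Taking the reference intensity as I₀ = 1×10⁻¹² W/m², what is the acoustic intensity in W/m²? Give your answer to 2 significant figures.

I/I₀ = 10^(85.3/10) = 3.388e+08, so I = 3.388e+08 × 10⁻¹² W/m².

0.00034 W/m²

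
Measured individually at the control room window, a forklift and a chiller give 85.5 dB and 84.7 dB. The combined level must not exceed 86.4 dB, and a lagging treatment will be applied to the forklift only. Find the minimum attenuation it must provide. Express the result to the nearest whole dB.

4 dB

The untreated sources together contribute 10^(84.7/10) = 2.951e+08, i.e. 84.70 dB.
The limit corresponds to 10^(86.4/10) = 4.365e+08; subtracting the fixed part leaves 1.414e+08 for the forklift, i.e. 81.50 dB.
So the forklift must be reduced from 85.5 to 81.50 dB: IL = 4.00 dB.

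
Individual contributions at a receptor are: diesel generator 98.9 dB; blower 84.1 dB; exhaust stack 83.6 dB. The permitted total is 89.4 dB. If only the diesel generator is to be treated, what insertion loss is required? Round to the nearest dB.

Fixed contribution from the other sources: Σ 10^(L/10) = 10^(84.1/10) + 10^(83.6/10) = 4.861e+08 (86.87 dB).
To meet 89.4 dB overall, the treated diesel generator may contribute at most 10^(89.4/10) − 4.861e+08 = 3.848e+08, i.e. 85.85 dB.
So the diesel generator must be reduced from 98.9 to 85.85 dB: IL = 13.05 dB.

13 dB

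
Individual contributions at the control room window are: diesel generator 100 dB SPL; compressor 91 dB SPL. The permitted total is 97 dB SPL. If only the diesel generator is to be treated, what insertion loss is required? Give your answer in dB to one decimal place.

The untreated sources together contribute 10^(91/10) = 1.259e+09, i.e. 91.00 dB SPL.
To meet 97 dB SPL overall, the treated diesel generator may contribute at most 10^(97/10) − 1.259e+09 = 3.753e+09, i.e. 95.74 dB SPL.
Required insertion loss = 100 − 95.74 = 4.26 dB.

4.3 dB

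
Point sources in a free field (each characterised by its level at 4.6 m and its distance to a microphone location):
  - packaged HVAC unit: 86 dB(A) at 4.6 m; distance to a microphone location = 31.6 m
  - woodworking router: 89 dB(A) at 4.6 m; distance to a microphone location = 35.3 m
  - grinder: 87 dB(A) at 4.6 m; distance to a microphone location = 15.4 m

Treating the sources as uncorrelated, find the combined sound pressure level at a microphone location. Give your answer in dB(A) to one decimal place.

Propagate each source to the receiver with L = L_ref − 20·log₁₀(r/r_ref), then add intensities.
packaged HVAC unit: 86 − 20·log₁₀(31.6/4.6) = 86 − 16.74 = 69.26 dB(A).
woodworking router: 89 − 20·log₁₀(35.3/4.6) = 89 − 17.70 = 71.30 dB(A).
grinder: 87 − 20·log₁₀(15.4/4.6) = 87 − 10.50 = 76.50 dB(A).
Σ 10^(L/10) = 6.664e+07 → L_total = 10·log₁₀(6.664e+07) = 78.24 dB(A).

78.2 dB(A)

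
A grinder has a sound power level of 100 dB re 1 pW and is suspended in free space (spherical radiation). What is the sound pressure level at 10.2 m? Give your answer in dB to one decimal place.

68.8 dB

The power spreads over a sphere of area 4π·r², so L_p = L_w − 10·log₁₀(4π·r²).
4π·r² = 1307 m², 10·log₁₀ of that is 31.164 dB.
L_p = 100 − 31.164 = 68.84 dB.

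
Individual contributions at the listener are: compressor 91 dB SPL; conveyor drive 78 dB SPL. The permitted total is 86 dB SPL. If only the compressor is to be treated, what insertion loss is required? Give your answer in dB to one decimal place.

Fixed contribution from the other source: Σ 10^(L/10) = 10^(78/10) = 6.310e+07 (78.00 dB SPL).
To meet 86 dB SPL overall, the treated compressor may contribute at most 10^(86/10) − 6.310e+07 = 3.350e+08, i.e. 85.25 dB SPL.
Required insertion loss = 91 − 85.25 = 5.75 dB.

5.7 dB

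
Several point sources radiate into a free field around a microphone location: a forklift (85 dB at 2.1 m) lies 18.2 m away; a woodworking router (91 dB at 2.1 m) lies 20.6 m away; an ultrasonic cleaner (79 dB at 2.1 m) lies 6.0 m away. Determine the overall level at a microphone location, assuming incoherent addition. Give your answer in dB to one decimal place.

First find each source's level at the receiver (point-source: −20·log₁₀(r/r_ref)), then combine on an intensity basis.
forklift: 85 − 20·log₁₀(18.2/2.1) = 85 − 18.76 = 66.24 dB.
woodworking router: 91 − 20·log₁₀(20.6/2.1) = 91 − 19.83 = 71.17 dB.
ultrasonic cleaner: 79 − 20·log₁₀(6.0/2.1) = 79 − 9.12 = 69.88 dB.
Σ 10^(L/10) = 2.702e+07 → L_total = 10·log₁₀(2.702e+07) = 74.32 dB.

74.3 dB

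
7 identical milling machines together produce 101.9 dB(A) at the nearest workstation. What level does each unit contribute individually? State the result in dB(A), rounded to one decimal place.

93.4 dB(A)

7 equal contributions raise the level by 10·log₁₀ 7 = 8.451 dB, so each unit alone gives 101.9 − 8.451.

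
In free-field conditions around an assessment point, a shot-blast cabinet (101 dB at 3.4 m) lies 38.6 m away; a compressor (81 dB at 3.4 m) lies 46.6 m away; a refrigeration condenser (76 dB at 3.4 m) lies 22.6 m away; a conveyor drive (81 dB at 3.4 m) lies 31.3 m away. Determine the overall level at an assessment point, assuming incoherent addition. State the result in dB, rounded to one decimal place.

80.0 dB

First find each source's level at the receiver (point-source: −20·log₁₀(r/r_ref)), then combine on an intensity basis.
shot-blast cabinet: 101 − 20·log₁₀(38.6/3.4) = 101 − 21.10 = 79.90 dB.
compressor: 81 − 20·log₁₀(46.6/3.4) = 81 − 22.74 = 58.26 dB.
refrigeration condenser: 76 − 20·log₁₀(22.6/3.4) = 76 − 16.45 = 59.55 dB.
conveyor drive: 81 − 20·log₁₀(31.3/3.4) = 81 − 19.28 = 61.72 dB.
Σ 10^(L/10) = 1.007e+08 → L_total = 10·log₁₀(1.007e+08) = 80.03 dB.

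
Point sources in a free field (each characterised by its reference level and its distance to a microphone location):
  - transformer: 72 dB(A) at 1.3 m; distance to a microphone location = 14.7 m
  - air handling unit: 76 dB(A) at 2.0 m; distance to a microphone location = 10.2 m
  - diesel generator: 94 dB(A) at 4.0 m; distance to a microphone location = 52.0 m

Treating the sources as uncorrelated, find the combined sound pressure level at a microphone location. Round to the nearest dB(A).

First find each source's level at the receiver (point-source: −20·log₁₀(r/r_ref)), then combine on an intensity basis.
transformer: 72 − 20·log₁₀(14.7/1.3) = 72 − 21.07 = 50.93 dB(A).
air handling unit: 76 − 20·log₁₀(10.2/2.0) = 76 − 14.15 = 61.85 dB(A).
diesel generator: 94 − 20·log₁₀(52.0/4.0) = 94 − 22.28 = 71.72 dB(A).
Σ 10^(L/10) = 1.652e+07 → L_total = 10·log₁₀(1.652e+07) = 72.18 dB(A).

72 dB(A)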